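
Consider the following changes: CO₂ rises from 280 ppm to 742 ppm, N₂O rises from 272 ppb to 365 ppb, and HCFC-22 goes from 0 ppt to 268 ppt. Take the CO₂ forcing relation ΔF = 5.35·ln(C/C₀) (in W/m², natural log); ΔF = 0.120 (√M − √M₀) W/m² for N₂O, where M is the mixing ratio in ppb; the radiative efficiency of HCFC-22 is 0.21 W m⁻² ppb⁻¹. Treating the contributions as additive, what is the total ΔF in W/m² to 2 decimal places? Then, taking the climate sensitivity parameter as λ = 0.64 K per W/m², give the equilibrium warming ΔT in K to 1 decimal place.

CO₂: 5.35 × ln(742/280) = 5.35 × ln(2.65000) = 5.35 × 0.97456 = 5.2139 W/m².
N₂O: 0.120 × (√365 − √272) = 0.120 × (19.1050 − 16.4924) = 0.120 × 2.6126 = 0.3135 W/m².
HCFC-22: Δ = 268 − 0 = 268 ppt = 0.268 ppb; ΔF = 0.21 × 0.268 = 0.0563 W/m².
Total ΔF = 5.2139 + 0.3135 + 0.0563 = 5.5837 W/m².
ΔT = λ ΔF = 0.64 × 5.58 = 3.5712 K.

ΔF = 5.58 W/m²; ΔT = 3.6 K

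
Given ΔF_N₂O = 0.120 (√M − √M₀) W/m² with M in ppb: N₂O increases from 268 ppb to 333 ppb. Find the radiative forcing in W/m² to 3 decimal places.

N₂O: 0.120 × (√333 − √268) = 0.120 × (18.2483 − 16.3707) = 0.120 × 1.8776 = 0.2253 W/m².

ΔF = 0.225 W/m²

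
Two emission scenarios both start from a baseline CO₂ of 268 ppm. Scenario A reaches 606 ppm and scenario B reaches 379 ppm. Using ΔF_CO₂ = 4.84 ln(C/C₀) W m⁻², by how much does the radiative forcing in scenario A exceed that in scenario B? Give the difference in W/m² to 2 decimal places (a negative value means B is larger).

ΔF_A − ΔF_B = 2.27 W/m²

ΔF_A = 4.84 ln(606/268) = 4.84 × 0.81589 = 3.9489 W/m².
ΔF_B = 4.84 ln(379/268) = 4.84 × 0.34655 = 1.6773 W/m².
Difference: 3.9489 − 1.6773 = 2.2716 W/m².
(Equivalently, ΔF_A − ΔF_B = 4.84 ln(606/379) = 4.84 × 0.46934 = 2.2716 W/m².)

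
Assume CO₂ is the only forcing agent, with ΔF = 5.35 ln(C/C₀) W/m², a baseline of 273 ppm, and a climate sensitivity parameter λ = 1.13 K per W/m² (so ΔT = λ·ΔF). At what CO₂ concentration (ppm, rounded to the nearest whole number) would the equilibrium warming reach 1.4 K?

C ≈ 344 ppm

Required forcing: ΔF = ΔT/λ = 1.4/1.13 = 1.2389 W/m².
Then ln(C/273) = ΔF/5.35 = 1.2389/5.35 = 0.23157.
So C = 273 × e^0.23157 = 273 × 1.26058 = 344.14 ppm.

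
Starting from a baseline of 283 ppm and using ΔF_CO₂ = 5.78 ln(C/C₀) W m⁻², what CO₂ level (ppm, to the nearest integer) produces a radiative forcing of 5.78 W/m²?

Set 5.78 ln(C/283) = 5.78, so ln(C/283) = 5.78/5.78 = 1.00000.
Then C/283 = e^1.00000 = 2.71828, giving C = 283 × 2.71828 = 769.27 ppm.

C ≈ 769 ppm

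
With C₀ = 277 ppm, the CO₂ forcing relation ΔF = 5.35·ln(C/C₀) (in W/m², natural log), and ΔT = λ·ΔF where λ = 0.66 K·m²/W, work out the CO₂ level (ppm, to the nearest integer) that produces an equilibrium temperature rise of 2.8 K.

C ≈ 612 ppm

Required forcing: ΔF = ΔT/λ = 2.8/0.66 = 4.2424 W/m².
Then ln(C/277) = ΔF/5.35 = 4.2424/5.35 = 0.79297.
So C = 277 × e^0.79297 = 277 × 2.20995 = 612.16 ppm.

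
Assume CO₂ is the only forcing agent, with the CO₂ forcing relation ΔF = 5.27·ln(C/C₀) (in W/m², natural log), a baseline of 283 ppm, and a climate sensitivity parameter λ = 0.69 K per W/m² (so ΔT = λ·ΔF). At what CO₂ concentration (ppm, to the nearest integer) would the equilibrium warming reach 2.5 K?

Required forcing: ΔF = ΔT/λ = 2.5/0.69 = 3.6232 W/m².
Then ln(C/283) = ΔF/5.27 = 3.6232/5.27 = 0.68751.
So C = 283 × e^0.68751 = 283 × 1.98876 = 562.82 ppm.

C ≈ 563 ppm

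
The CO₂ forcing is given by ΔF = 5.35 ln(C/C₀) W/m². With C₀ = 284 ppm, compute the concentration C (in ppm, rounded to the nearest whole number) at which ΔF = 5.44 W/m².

C ≈ 785 ppm

Set 5.35 ln(C/284) = 5.44, so ln(C/284) = 5.44/5.35 = 1.01682.
Then C/284 = e^1.01682 = 2.76439, giving C = 284 × 2.76439 = 785.09 ppm.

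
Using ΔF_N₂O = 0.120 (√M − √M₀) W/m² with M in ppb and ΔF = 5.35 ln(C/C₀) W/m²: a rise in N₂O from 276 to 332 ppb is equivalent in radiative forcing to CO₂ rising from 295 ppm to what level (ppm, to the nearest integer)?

N₂O forcing: 0.120 × (√332 − √276) = 0.120 × (18.2209 − 16.6132) = 0.120 × 1.6077 = 0.19292 W/m².
Set 5.35 ln(C/295) = 0.19292: ln(C/295) = 0.19292/5.35 = 0.03606, so C = 295 × e^0.03606 = 295 × 1.03672 = 305.83 ppm.

C ≈ 306 ppm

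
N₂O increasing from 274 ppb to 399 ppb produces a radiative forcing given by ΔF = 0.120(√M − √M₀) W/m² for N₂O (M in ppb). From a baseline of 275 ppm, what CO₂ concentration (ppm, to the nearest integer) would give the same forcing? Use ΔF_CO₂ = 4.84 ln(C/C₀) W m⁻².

C ≈ 299 ppm

N₂O forcing: 0.120 × (√399 − √274) = 0.120 × (19.9750 − 16.5529) = 0.120 × 3.4221 = 0.41065 W/m².
Set 4.84 ln(C/275) = 0.41065: ln(C/275) = 0.41065/4.84 = 0.08485, so C = 275 × e^0.08485 = 275 × 1.08855 = 299.35 ppm.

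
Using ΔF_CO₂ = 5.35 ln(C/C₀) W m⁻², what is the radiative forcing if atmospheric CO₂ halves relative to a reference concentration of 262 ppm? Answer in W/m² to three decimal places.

ΔF = 5.35 × ln(0.5) = 5.35 × -0.69315 = -3.7084 W/m².

ΔF = -3.708 W/m²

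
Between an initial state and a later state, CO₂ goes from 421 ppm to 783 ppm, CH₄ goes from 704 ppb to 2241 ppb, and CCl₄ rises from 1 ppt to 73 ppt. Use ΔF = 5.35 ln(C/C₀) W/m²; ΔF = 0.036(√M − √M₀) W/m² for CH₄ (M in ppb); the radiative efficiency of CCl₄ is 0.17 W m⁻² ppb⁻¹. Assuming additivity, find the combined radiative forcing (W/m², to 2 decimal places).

ΔF = 4.08 W/m²

CO₂: 5.35 × ln(783/421) = 5.35 × ln(1.85986) = 5.35 × 0.62050 = 3.3197 W/m².
CH₄: 0.036 × (√2241 − √704) = 0.036 × (47.3392 − 26.5330) = 0.036 × 20.8062 = 0.7490 W/m².
CCl₄: Δ = 73 − 1 = 72 ppt = 0.072 ppb; ΔF = 0.17 × 0.072 = 0.0122 W/m².
Total ΔF = 3.3197 + 0.7490 + 0.0122 = 4.0809 W/m².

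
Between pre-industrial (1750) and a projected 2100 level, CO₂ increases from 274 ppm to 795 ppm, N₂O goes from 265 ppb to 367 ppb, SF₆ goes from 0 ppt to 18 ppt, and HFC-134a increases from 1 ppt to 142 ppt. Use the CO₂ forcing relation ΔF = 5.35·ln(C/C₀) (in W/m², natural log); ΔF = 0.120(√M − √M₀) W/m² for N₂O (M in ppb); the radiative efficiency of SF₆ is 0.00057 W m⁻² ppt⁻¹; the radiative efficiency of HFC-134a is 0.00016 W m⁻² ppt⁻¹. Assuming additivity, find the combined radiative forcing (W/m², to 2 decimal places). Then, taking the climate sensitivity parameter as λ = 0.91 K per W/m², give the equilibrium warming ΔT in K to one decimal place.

CO₂: 5.35 × ln(795/274) = 5.35 × ln(2.90146) = 5.35 × 1.06521 = 5.6989 W/m².
N₂O: 0.120 × (√367 − √265) = 0.120 × (19.1572 − 16.2788) = 0.120 × 2.8784 = 0.3454 W/m².
SF₆: ΔF = 0.00057 × (18 − 0) = 0.00057 × 18 = 0.0103 W/m².
HFC-134a: ΔF = 0.00016 × (142 − 1) = 0.00016 × 141 = 0.0226 W/m².
Total ΔF = 5.6989 + 0.3454 + 0.0103 + 0.0226 = 6.0772 W/m².
ΔT = λ ΔF = 0.91 × 6.08 = 5.5328 K.

ΔF = 6.08 W/m²; ΔT = 5.5 K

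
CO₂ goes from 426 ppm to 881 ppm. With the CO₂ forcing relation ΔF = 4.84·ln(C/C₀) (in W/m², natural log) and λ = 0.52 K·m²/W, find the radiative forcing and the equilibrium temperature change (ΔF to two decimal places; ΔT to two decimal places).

ΔF = 3.52 W/m²; ΔT = 1.83 K

CO₂: 4.84 × ln(881/426) = 4.84 × ln(2.06808) = 4.84 × 0.72662 = 3.5168 W/m².
ΔT = λ ΔF = 0.52 × 3.52 = 1.8304 K.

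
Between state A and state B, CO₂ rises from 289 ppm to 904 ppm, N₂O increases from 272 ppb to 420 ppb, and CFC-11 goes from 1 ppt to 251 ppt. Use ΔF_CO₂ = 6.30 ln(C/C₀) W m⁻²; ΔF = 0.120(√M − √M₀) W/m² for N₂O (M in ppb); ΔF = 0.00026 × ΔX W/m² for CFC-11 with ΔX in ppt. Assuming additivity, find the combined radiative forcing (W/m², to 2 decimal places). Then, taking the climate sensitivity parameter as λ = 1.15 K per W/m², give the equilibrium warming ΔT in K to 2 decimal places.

ΔF = 7.73 W/m²; ΔT = 8.89 K

CO₂: 6.30 × ln(904/289) = 6.30 × ln(3.12803) = 6.30 × 1.14040 = 7.1845 W/m².
N₂O: 0.120 × (√420 − √272) = 0.120 × (20.4939 − 16.4924) = 0.120 × 4.0015 = 0.4802 W/m².
CFC-11: ΔF = 0.00026 × (251 − 1) = 0.00026 × 250 = 0.0650 W/m².
Total ΔF = 7.1845 + 0.4802 + 0.0650 = 7.7297 W/m².
ΔT = λ ΔF = 1.15 × 7.73 = 8.8895 K.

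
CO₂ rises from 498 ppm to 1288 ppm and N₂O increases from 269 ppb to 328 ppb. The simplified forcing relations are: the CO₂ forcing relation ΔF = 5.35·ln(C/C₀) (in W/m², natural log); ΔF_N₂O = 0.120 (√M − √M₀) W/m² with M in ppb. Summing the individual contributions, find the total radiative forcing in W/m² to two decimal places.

ΔF = 5.29 W/m²

CO₂: 5.35 × ln(1288/498) = 5.35 × ln(2.58635) = 5.35 × 0.95025 = 5.0838 W/m².
N₂O: 0.120 × (√328 − √269) = 0.120 × (18.1108 − 16.4012) = 0.120 × 1.7096 = 0.2052 W/m².
Total ΔF = 5.0838 + 0.2052 = 5.2890 W/m².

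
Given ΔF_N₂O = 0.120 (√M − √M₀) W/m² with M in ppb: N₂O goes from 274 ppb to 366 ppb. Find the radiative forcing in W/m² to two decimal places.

ΔF = 0.31 W/m²

N₂O: 0.120 × (√366 − √274) = 0.120 × (19.1311 − 16.5529) = 0.120 × 2.5782 = 0.3094 W/m².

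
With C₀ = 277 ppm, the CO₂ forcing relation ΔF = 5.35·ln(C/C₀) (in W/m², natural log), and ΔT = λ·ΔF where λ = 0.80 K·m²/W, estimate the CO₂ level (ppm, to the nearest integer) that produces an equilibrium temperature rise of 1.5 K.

Required forcing: ΔF = ΔT/λ = 1.5/0.80 = 1.8750 W/m².
Then ln(C/277) = ΔF/5.35 = 1.8750/5.35 = 0.35047.
So C = 277 × e^0.35047 = 277 × 1.41973 = 393.27 ppm.

C ≈ 393 ppm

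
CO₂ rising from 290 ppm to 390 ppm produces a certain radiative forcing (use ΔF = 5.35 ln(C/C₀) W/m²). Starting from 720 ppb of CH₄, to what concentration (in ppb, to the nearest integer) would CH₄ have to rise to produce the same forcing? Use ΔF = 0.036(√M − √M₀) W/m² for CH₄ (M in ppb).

M ≈ 5021 ppb

CO₂ forcing: 5.35 × ln(390/290) = 5.35 × 0.296266 = 1.58502 W/m².
Set 0.036(√M − √720) = 1.58502: √M = 1.58502/0.036 + √720 = 44.0283 + 26.8328 = 70.8611.
M = (70.8611)² = 5021.30 ppb.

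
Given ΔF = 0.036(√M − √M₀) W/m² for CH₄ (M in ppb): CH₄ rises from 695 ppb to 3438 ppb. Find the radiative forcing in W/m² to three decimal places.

CH₄: 0.036 × (√3438 − √695) = 0.036 × (58.6345 − 26.3629) = 0.036 × 32.2716 = 1.1618 W/m².

ΔF = 1.162 W/m²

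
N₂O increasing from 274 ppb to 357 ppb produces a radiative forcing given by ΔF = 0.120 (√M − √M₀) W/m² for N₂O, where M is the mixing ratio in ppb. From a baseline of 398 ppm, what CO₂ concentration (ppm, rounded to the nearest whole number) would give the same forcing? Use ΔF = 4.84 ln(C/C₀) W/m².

N₂O forcing: 0.120 × (√357 − √274) = 0.120 × (18.8944 − 16.5529) = 0.120 × 2.3415 = 0.28098 W/m².
Set 4.84 ln(C/398) = 0.28098: ln(C/398) = 0.28098/4.84 = 0.05805, so C = 398 × e^0.05805 = 398 × 1.05977 = 421.79 ppm.

C ≈ 422 ppm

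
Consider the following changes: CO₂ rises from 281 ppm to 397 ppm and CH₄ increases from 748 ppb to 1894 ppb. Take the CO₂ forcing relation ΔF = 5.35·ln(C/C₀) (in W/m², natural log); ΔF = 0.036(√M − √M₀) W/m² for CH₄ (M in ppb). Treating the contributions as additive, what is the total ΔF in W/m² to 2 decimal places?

ΔF = 2.43 W/m²

CO₂: 5.35 × ln(397/281) = 5.35 × ln(1.41281) = 5.35 × 0.34558 = 1.8489 W/m².
CH₄: 0.036 × (√1894 − √748) = 0.036 × (43.5201 − 27.3496) = 0.036 × 16.1705 = 0.5821 W/m².
Total ΔF = 1.8489 + 0.5821 = 2.4310 W/m².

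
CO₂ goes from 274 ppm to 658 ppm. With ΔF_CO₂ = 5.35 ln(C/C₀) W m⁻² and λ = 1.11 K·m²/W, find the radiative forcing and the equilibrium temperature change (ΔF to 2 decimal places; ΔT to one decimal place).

ΔF = 4.69 W/m²; ΔT = 5.2 K

CO₂: 5.35 × ln(658/274) = 5.35 × ln(2.40146) = 5.35 × 0.87608 = 4.6870 W/m².
ΔT = λ ΔF = 1.11 × 4.69 = 5.2059 K.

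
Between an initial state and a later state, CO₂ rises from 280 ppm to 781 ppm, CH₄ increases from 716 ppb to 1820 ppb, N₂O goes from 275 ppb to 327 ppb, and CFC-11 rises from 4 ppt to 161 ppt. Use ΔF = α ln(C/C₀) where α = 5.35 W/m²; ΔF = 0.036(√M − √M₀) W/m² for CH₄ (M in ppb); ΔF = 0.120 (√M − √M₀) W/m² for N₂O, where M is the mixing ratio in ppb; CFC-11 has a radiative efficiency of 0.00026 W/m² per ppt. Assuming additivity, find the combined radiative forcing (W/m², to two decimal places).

CO₂: 5.35 × ln(781/280) = 5.35 × ln(2.78929) = 5.35 × 1.02579 = 5.4880 W/m².
CH₄: 0.036 × (√1820 − √716) = 0.036 × (42.6615 − 26.7582) = 0.036 × 15.9033 = 0.5725 W/m².
N₂O: 0.120 × (√327 − √275) = 0.120 × (18.0831 − 16.5831) = 0.120 × 1.5000 = 0.1800 W/m².
CFC-11: ΔF = 0.00026 × (161 − 4) = 0.00026 × 157 = 0.0408 W/m².
Total ΔF = 5.4880 + 0.5725 + 0.1800 + 0.0408 = 6.2813 W/m².

ΔF = 6.28 W/m²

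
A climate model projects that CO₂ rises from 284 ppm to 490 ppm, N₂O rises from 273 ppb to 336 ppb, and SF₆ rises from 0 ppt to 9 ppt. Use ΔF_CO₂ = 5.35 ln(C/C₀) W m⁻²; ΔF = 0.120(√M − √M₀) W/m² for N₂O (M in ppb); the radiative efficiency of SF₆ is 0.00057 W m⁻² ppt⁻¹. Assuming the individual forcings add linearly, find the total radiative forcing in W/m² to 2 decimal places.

ΔF = 3.14 W/m²

CO₂: 5.35 × ln(490/284) = 5.35 × ln(1.72535) = 5.35 × 0.54543 = 2.9181 W/m².
N₂O: 0.120 × (√336 − √273) = 0.120 × (18.3303 − 16.5227) = 0.120 × 1.8076 = 0.2169 W/m².
SF₆: ΔF = 0.00057 × (9 − 0) = 0.00057 × 9 = 0.0051 W/m².
Total ΔF = 2.9181 + 0.2169 + 0.0051 = 3.1401 W/m².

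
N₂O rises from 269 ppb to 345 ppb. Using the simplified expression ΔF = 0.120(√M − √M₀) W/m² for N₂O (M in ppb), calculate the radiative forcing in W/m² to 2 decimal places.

N₂O: 0.120 × (√345 − √269) = 0.120 × (18.5742 − 16.4012) = 0.120 × 2.1730 = 0.2608 W/m².

ΔF = 0.26 W/m²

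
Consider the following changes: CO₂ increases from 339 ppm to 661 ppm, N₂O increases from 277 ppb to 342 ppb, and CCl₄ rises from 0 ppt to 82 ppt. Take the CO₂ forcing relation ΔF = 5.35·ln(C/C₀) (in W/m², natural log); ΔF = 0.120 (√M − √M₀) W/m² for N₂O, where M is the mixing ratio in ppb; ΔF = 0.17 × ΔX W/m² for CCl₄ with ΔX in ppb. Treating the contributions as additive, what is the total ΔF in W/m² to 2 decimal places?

CO₂: 5.35 × ln(661/339) = 5.35 × ln(1.94985) = 5.35 × 0.66775 = 3.5725 W/m².
N₂O: 0.120 × (√342 − √277) = 0.120 × (18.4932 − 16.6433) = 0.120 × 1.8499 = 0.2220 W/m².
CCl₄: Δ = 82 − 0 = 82 ppt = 0.082 ppb; ΔF = 0.17 × 0.082 = 0.0139 W/m².
Total ΔF = 3.5725 + 0.2220 + 0.0139 = 3.8084 W/m².

ΔF = 3.81 W/m²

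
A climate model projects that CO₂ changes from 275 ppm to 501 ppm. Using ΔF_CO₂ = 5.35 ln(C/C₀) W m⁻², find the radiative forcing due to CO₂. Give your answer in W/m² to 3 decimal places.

ΔF = 3.209 W/m²

CO₂ absorption bands are partially saturated, so forcing scales with the logarithm of the concentration ratio.
CO₂: 5.35 × ln(501/275) = 5.35 × ln(1.82182) = 5.35 × 0.59984 = 3.2091 W/m².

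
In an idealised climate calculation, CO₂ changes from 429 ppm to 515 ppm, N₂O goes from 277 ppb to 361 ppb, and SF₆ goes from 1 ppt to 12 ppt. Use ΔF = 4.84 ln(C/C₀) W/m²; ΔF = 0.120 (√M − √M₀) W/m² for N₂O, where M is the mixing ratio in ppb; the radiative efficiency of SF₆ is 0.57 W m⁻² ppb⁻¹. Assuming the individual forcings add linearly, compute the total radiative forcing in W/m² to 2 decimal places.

CO₂: 4.84 × ln(515/429) = 4.84 × ln(1.20047) = 4.84 × 0.18271 = 0.8843 W/m².
N₂O: 0.120 × (√361 − √277) = 0.120 × (19.0000 − 16.6433) = 0.120 × 2.3567 = 0.2828 W/m².
SF₆: Δ = 12 − 1 = 11 ppt = 0.011 ppb; ΔF = 0.57 × 0.011 = 0.0063 W/m².
Total ΔF = 0.8843 + 0.2828 + 0.0063 = 1.1734 W/m².

ΔF = 1.17 W/m²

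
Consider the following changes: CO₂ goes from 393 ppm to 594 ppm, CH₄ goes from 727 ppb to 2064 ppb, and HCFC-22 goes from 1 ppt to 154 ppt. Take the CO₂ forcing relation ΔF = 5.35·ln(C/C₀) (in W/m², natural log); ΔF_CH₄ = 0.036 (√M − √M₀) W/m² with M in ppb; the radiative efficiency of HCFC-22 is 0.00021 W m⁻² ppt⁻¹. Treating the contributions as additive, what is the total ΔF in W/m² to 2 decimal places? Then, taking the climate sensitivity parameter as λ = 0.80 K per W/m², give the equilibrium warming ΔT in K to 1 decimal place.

CO₂: 5.35 × ln(594/393) = 5.35 × ln(1.51145) = 5.35 × 0.41307 = 2.2099 W/m².
CH₄: 0.036 × (√2064 − √727) = 0.036 × (45.4313 − 26.9629) = 0.036 × 18.4684 = 0.6649 W/m².
HCFC-22: ΔF = 0.00021 × (154 − 1) = 0.00021 × 153 = 0.0321 W/m².
Total ΔF = 2.2099 + 0.6649 + 0.0321 = 2.9069 W/m².
ΔT = λ ΔF = 0.80 × 2.91 = 2.3280 K.

ΔF = 2.91 W/m²; ΔT = 2.3 K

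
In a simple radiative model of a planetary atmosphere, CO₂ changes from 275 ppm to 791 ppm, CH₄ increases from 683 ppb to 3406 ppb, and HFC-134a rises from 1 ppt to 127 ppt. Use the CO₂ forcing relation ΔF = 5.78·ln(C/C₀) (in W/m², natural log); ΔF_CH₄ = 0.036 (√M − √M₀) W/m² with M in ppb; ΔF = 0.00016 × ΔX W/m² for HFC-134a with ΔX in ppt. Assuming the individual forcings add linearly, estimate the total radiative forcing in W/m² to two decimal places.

ΔF = 7.29 W/m²

CO₂: 5.78 × ln(791/275) = 5.78 × ln(2.87636) = 5.78 × 1.05653 = 6.1067 W/m².
CH₄: 0.036 × (√3406 − √683) = 0.036 × (58.3609 − 26.1343) = 0.036 × 32.2266 = 1.1602 W/m².
HFC-134a: ΔF = 0.00016 × (127 − 1) = 0.00016 × 126 = 0.0202 W/m².
Total ΔF = 6.1067 + 1.1602 + 0.0202 = 7.2871 W/m².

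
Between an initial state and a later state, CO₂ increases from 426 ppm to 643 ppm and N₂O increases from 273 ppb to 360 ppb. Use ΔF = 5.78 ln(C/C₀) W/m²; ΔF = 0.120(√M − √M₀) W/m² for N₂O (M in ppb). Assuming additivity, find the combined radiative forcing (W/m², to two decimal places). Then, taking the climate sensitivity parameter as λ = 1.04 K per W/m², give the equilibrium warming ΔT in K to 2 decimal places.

CO₂: 5.78 × ln(643/426) = 5.78 × ln(1.50939) = 5.78 × 0.41171 = 2.3797 W/m².
N₂O: 0.120 × (√360 − √273) = 0.120 × (18.9737 − 16.5227) = 0.120 × 2.4510 = 0.2941 W/m².
Total ΔF = 2.3797 + 0.2941 = 2.6738 W/m².
ΔT = λ ΔF = 1.04 × 2.67 = 2.7768 K.

ΔF = 2.67 W/m²; ΔT = 2.78 K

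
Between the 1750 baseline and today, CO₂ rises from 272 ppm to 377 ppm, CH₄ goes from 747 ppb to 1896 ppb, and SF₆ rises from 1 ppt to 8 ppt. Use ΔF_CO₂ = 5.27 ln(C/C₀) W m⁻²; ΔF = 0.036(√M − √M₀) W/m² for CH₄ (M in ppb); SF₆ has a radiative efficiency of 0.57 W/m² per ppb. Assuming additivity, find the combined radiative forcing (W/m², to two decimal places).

CO₂: 5.27 × ln(377/272) = 5.27 × ln(1.38603) = 5.27 × 0.32644 = 1.7203 W/m².
CH₄: 0.036 × (√1896 − √747) = 0.036 × (43.5431 − 27.3313) = 0.036 × 16.2118 = 0.5836 W/m².
SF₆: Δ = 8 − 1 = 7 ppt = 0.007 ppb; ΔF = 0.57 × 0.007 = 0.0040 W/m².
Total ΔF = 1.7203 + 0.5836 + 0.0040 = 2.3079 W/m².

ΔF = 2.31 W/m²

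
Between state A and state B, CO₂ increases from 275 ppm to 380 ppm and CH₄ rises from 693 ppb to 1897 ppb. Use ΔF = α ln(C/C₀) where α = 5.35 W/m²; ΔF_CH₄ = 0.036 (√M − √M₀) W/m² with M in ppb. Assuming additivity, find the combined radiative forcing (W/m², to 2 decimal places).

ΔF = 2.35 W/m²

CO₂: 5.35 × ln(380/275) = 5.35 × ln(1.38182) = 5.35 × 0.32340 = 1.7302 W/m².
CH₄: 0.036 × (√1897 − √693) = 0.036 × (43.5546 − 26.3249) = 0.036 × 17.2297 = 0.6203 W/m².
Total ΔF = 1.7302 + 0.6203 = 2.3505 W/m².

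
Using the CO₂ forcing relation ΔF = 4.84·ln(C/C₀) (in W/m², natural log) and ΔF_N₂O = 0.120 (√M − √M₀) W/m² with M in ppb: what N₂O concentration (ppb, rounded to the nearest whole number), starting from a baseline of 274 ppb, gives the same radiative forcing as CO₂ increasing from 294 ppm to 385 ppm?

M ≈ 752 ppb

CO₂ forcing: 4.84 × ln(385/294) = 4.84 × 0.269664 = 1.30517 W/m².
Set 0.120(√M − √274) = 1.30517: √M = 1.30517/0.120 + √274 = 10.8764 + 16.5529 = 27.4293.
M = (27.4293)² = 752.37 ppb.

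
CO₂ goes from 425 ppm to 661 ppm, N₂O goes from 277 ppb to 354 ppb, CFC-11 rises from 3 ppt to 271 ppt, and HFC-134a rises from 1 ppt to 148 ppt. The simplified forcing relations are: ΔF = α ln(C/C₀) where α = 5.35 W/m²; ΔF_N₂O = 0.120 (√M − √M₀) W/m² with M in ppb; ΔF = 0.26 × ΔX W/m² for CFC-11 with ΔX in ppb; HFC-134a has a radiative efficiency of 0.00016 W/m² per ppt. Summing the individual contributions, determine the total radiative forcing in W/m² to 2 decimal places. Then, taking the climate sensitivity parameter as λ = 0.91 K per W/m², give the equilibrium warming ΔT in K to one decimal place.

CO₂: 5.35 × ln(661/425) = 5.35 × ln(1.55529) = 5.35 × 0.44166 = 2.3629 W/m².
N₂O: 0.120 × (√354 − √277) = 0.120 × (18.8149 − 16.6433) = 0.120 × 2.1716 = 0.2606 W/m².
CFC-11: Δ = 271 − 3 = 268 ppt = 0.268 ppb; ΔF = 0.26 × 0.268 = 0.0697 W/m².
HFC-134a: ΔF = 0.00016 × (148 − 1) = 0.00016 × 147 = 0.0235 W/m².
Total ΔF = 2.3629 + 0.2606 + 0.0697 + 0.0235 = 2.7167 W/m².
ΔT = λ ΔF = 0.91 × 2.72 = 2.4752 K.

ΔF = 2.72 W/m²; ΔT = 2.5 K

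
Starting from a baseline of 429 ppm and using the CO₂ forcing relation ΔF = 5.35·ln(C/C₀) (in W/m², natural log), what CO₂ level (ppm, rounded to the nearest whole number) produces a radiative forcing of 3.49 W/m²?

C ≈ 824 ppm

Set 5.35 ln(C/429) = 3.49, so ln(C/429) = 3.49/5.35 = 0.65234.
Then C/429 = e^0.65234 = 1.92003, giving C = 429 × 1.92003 = 823.69 ppm.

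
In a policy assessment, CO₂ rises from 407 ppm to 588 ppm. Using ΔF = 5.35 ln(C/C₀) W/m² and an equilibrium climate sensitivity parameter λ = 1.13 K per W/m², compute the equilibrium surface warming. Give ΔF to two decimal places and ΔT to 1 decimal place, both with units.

CO₂: 5.35 × ln(588/407) = 5.35 × ln(1.44472) = 5.35 × 0.36792 = 1.9684 W/m².
ΔT = λ ΔF = 1.13 × 1.97 = 2.2261 K.

ΔF = 1.97 W/m²; ΔT = 2.2 K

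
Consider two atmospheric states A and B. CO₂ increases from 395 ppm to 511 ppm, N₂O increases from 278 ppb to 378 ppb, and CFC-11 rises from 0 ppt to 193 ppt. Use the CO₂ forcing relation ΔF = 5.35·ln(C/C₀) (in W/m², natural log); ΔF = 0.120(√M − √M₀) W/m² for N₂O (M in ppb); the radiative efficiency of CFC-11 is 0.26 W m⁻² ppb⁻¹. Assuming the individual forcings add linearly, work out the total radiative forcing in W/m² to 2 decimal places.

ΔF = 1.76 W/m²

CO₂: 5.35 × ln(511/395) = 5.35 × ln(1.29367) = 5.35 × 0.25748 = 1.3775 W/m².
N₂O: 0.120 × (√378 − √278) = 0.120 × (19.4422 − 16.6733) = 0.120 × 2.7689 = 0.3323 W/m².
CFC-11: Δ = 193 − 0 = 193 ppt = 0.193 ppb; ΔF = 0.26 × 0.193 = 0.0502 W/m².
Total ΔF = 1.3775 + 0.3323 + 0.0502 = 1.7600 W/m².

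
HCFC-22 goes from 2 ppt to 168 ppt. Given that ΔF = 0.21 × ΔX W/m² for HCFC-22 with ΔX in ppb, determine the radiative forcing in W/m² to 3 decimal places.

HCFC-22: Δ = 168 − 2 = 166 ppt = 0.166 ppb; ΔF = 0.21 × 0.166 = 0.0349 W/m².

ΔF = 0.035 W/m²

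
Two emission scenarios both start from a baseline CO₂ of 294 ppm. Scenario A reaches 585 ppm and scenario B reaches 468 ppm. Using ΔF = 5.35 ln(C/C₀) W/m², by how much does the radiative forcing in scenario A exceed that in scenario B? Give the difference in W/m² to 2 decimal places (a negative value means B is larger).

ΔF_A − ΔF_B = 1.19 W/m²

ΔF_A = 5.35 ln(585/294) = 5.35 × 0.68803 = 3.6810 W/m².
ΔF_B = 5.35 ln(468/294) = 5.35 × 0.46489 = 2.4872 W/m².
Difference: 3.6810 − 2.4872 = 1.1938 W/m².
(Equivalently, ΔF_A − ΔF_B = 5.35 ln(585/468) = 5.35 × 0.22314 = 1.1938 W/m².)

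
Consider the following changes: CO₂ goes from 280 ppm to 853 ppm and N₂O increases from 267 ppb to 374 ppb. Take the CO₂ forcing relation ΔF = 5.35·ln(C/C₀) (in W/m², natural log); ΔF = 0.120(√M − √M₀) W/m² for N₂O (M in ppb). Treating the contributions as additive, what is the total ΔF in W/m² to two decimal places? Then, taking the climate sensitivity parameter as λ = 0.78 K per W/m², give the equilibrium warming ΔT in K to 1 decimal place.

CO₂: 5.35 × ln(853/280) = 5.35 × ln(3.04643) = 5.35 × 1.11397 = 5.9597 W/m².
N₂O: 0.120 × (√374 − √267) = 0.120 × (19.3391 − 16.3401) = 0.120 × 2.9990 = 0.3599 W/m².
Total ΔF = 5.9597 + 0.3599 = 6.3196 W/m².
ΔT = λ ΔF = 0.78 × 6.32 = 4.9296 K.

ΔF = 6.32 W/m²; ΔT = 4.9 K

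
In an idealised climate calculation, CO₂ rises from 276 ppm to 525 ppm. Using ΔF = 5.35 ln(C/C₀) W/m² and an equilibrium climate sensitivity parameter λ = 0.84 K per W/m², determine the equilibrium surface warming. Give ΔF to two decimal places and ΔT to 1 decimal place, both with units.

ΔF = 3.44 W/m²; ΔT = 2.9 K

CO₂: 5.35 × ln(525/276) = 5.35 × ln(1.90217) = 5.35 × 0.64300 = 3.4401 W/m².
ΔT = λ ΔF = 0.84 × 3.44 = 2.8896 K.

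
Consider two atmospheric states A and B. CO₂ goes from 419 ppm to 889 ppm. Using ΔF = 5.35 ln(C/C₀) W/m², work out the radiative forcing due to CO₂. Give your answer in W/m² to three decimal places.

ΔF = 4.024 W/m²

CO₂: 5.35 × ln(889/419) = 5.35 × ln(2.12172) = 5.35 × 0.75223 = 4.0244 W/m².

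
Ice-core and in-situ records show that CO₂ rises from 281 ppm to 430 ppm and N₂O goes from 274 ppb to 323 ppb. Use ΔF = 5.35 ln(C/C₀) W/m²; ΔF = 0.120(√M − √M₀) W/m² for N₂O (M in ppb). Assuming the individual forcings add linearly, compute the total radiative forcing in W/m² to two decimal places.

CO₂: 5.35 × ln(430/281) = 5.35 × ln(1.53025) = 5.35 × 0.42543 = 2.2761 W/m².
N₂O: 0.120 × (√323 − √274) = 0.120 × (17.9722 − 16.5529) = 0.120 × 1.4193 = 0.1703 W/m².
Total ΔF = 2.2761 + 0.1703 = 2.4464 W/m².

ΔF = 2.45 W/m²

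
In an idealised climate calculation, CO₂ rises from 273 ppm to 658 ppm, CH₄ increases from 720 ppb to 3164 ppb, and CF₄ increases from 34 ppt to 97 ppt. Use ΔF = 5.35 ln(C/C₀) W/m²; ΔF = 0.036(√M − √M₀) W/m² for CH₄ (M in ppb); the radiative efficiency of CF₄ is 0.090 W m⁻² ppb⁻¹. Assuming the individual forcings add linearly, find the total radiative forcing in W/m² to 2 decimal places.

CO₂: 5.35 × ln(658/273) = 5.35 × ln(2.41026) = 5.35 × 0.87973 = 4.7066 W/m².
CH₄: 0.036 × (√3164 − √720) = 0.036 × (56.2494 − 26.8328) = 0.036 × 29.4166 = 1.0590 W/m².
CF₄: Δ = 97 − 34 = 63 ppt = 0.063 ppb; ΔF = 0.090 × 0.063 = 0.0057 W/m².
Total ΔF = 4.7066 + 1.0590 + 0.0057 = 5.7713 W/m².

ΔF = 5.77 W/m²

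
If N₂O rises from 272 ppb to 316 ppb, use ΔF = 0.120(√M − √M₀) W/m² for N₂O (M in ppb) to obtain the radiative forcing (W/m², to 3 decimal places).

ΔF = 0.154 W/m²

N₂O: 0.120 × (√316 − √272) = 0.120 × (17.7764 − 16.4924) = 0.120 × 1.2840 = 0.1541 W/m².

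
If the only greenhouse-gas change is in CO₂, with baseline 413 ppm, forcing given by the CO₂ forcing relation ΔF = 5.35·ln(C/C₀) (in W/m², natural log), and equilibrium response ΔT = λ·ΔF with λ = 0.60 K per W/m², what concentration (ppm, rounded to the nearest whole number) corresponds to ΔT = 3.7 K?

Required forcing: ΔF = ΔT/λ = 3.7/0.60 = 6.1667 W/m².
Then ln(C/413) = ΔF/5.35 = 6.1667/5.35 = 1.15265.
So C = 413 × e^1.15265 = 413 × 3.16657 = 1307.79 ppm.

C ≈ 1308 ppm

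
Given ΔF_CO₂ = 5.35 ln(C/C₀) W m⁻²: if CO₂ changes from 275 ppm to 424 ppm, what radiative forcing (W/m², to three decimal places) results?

CO₂ absorption bands are partially saturated, so forcing scales with the logarithm of the concentration ratio.
CO₂: 5.35 × ln(424/275) = 5.35 × ln(1.54182) = 5.35 × 0.43296 = 2.3163 W/m².

ΔF = 2.316 W/m²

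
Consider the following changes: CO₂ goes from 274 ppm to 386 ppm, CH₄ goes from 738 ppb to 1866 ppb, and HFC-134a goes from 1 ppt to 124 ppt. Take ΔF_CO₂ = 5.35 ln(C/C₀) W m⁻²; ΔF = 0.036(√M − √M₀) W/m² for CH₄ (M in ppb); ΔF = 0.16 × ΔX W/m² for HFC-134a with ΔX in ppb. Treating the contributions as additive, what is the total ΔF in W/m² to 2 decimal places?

CO₂: 5.35 × ln(386/274) = 5.35 × ln(1.40876) = 5.35 × 0.34271 = 1.8335 W/m².
CH₄: 0.036 × (√1866 − √738) = 0.036 × (43.1972 − 27.1662) = 0.036 × 16.0310 = 0.5771 W/m².
HFC-134a: Δ = 124 − 1 = 123 ppt = 0.123 ppb; ΔF = 0.16 × 0.123 = 0.0197 W/m².
Total ΔF = 1.8335 + 0.5771 + 0.0197 = 2.4303 W/m².

ΔF = 2.43 W/m²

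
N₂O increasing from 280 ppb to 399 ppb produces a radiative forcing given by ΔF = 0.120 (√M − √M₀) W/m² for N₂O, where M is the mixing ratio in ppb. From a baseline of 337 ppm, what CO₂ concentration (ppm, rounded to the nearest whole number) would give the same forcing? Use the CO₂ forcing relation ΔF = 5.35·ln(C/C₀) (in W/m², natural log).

N₂O forcing: 0.120 × (√399 − √280) = 0.120 × (19.9750 − 16.7332) = 0.120 × 3.2418 = 0.38902 W/m².
Set 5.35 ln(C/337) = 0.38902: ln(C/337) = 0.38902/5.35 = 0.07271, so C = 337 × e^0.07271 = 337 × 1.07542 = 362.42 ppm.

C ≈ 362 ppm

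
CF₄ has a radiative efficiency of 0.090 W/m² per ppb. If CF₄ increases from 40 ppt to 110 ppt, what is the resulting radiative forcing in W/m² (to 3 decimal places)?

CF₄: Δ = 110 − 40 = 70 ppt = 0.070 ppb; ΔF = 0.090 × 0.070 = 0.0063 W/m².

ΔF = 0.006 W/m²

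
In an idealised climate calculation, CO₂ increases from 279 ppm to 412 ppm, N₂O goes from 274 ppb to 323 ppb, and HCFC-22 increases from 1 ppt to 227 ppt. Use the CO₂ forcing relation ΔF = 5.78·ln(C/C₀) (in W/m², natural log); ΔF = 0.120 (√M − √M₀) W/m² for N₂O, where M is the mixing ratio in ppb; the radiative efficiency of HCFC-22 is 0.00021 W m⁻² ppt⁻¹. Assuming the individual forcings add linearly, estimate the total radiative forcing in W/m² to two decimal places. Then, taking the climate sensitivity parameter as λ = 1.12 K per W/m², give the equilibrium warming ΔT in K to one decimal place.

CO₂: 5.78 × ln(412/279) = 5.78 × ln(1.47670) = 5.78 × 0.38981 = 2.2531 W/m².
N₂O: 0.120 × (√323 − √274) = 0.120 × (17.9722 − 16.5529) = 0.120 × 1.4193 = 0.1703 W/m².
HCFC-22: ΔF = 0.00021 × (227 − 1) = 0.00021 × 226 = 0.0475 W/m².
Total ΔF = 2.2531 + 0.1703 + 0.0475 = 2.4709 W/m².
ΔT = λ ΔF = 1.12 × 2.47 = 2.7664 K.

ΔF = 2.47 W/m²; ΔT = 2.8 K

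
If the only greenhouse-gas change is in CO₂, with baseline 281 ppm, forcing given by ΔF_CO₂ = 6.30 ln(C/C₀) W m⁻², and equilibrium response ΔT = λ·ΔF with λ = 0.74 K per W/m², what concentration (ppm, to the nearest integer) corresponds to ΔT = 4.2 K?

Required forcing: ΔF = ΔT/λ = 4.2/0.74 = 5.6757 W/m².
Then ln(C/281) = ΔF/6.30 = 5.6757/6.30 = 0.90090.
So C = 281 × e^0.90090 = 281 × 2.46182 = 691.77 ppm.

C ≈ 692 ppm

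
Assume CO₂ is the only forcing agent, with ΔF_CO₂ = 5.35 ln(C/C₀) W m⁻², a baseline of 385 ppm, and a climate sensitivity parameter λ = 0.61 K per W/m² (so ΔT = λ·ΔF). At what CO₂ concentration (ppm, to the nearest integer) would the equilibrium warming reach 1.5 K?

Required forcing: ΔF = ΔT/λ = 1.5/0.61 = 2.4590 W/m².
Then ln(C/385) = ΔF/5.35 = 2.4590/5.35 = 0.45963.
So C = 385 × e^0.45963 = 385 × 1.58349 = 609.64 ppm.

C ≈ 610 ppm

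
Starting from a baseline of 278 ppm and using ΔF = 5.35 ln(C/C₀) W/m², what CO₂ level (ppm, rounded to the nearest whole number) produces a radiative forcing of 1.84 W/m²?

Set 5.35 ln(C/278) = 1.84, so ln(C/278) = 1.84/5.35 = 0.34393.
Then C/278 = e^0.34393 = 1.41048, giving C = 278 × 1.41048 = 392.11 ppm.

C ≈ 392 ppm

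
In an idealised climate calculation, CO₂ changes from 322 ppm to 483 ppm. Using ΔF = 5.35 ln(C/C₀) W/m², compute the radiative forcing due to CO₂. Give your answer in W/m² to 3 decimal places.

ΔF = 2.169 W/m²

CO₂ absorption bands are partially saturated, so forcing scales with the logarithm of the concentration ratio.
CO₂: 5.35 × ln(483/322) = 5.35 × ln(1.50000) = 5.35 × 0.40547 = 2.1693 W/m².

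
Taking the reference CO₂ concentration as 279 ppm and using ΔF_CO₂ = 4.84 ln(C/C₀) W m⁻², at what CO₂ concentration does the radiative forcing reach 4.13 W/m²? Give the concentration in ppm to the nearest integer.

C ≈ 655 ppm

Set 4.84 ln(C/279) = 4.13, so ln(C/279) = 4.13/4.84 = 0.85331.
Then C/279 = e^0.85331 = 2.34740, giving C = 279 × 2.34740 = 654.92 ppm.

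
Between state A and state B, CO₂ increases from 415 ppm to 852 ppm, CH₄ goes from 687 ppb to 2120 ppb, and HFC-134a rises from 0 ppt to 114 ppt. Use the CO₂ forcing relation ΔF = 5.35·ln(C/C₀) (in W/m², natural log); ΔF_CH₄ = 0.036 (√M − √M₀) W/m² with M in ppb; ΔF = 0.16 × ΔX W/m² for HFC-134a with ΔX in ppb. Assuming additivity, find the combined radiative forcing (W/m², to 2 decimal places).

CO₂: 5.35 × ln(852/415) = 5.35 × ln(2.05301) = 5.35 × 0.71931 = 3.8483 W/m².
CH₄: 0.036 × (√2120 − √687) = 0.036 × (46.0435 − 26.2107) = 0.036 × 19.8328 = 0.7140 W/m².
HFC-134a: Δ = 114 − 0 = 114 ppt = 0.114 ppb; ΔF = 0.16 × 0.114 = 0.0182 W/m².
Total ΔF = 3.8483 + 0.7140 + 0.0182 = 4.5805 W/m².

ΔF = 4.58 W/m²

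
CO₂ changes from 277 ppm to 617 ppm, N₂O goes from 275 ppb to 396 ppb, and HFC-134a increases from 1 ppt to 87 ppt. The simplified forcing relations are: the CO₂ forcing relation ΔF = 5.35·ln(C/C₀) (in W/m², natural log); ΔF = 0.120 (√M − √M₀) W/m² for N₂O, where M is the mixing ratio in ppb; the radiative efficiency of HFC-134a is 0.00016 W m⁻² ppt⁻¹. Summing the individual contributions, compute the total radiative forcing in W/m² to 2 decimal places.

CO₂: 5.35 × ln(617/277) = 5.35 × ln(2.22744) = 5.35 × 0.80085 = 4.2845 W/m².
N₂O: 0.120 × (√396 − √275) = 0.120 × (19.8997 − 16.5831) = 0.120 × 3.3166 = 0.3980 W/m².
HFC-134a: ΔF = 0.00016 × (87 − 1) = 0.00016 × 86 = 0.0138 W/m².
Total ΔF = 4.2845 + 0.3980 + 0.0138 = 4.6963 W/m².

ΔF = 4.70 W/m²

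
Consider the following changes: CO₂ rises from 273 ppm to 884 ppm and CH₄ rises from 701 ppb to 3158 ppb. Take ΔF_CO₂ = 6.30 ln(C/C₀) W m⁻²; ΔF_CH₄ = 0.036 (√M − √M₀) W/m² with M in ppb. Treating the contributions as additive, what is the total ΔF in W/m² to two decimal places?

CO₂: 6.30 × ln(884/273) = 6.30 × ln(3.23810) = 6.30 × 1.17499 = 7.4024 W/m².
CH₄: 0.036 × (√3158 − √701) = 0.036 × (56.1961 − 26.4764) = 0.036 × 29.7197 = 1.0699 W/m².
Total ΔF = 7.4024 + 1.0699 = 8.4723 W/m².

ΔF = 8.47 W/m²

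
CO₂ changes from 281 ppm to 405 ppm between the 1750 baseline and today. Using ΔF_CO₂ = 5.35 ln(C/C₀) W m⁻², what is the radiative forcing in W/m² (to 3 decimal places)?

CO₂ absorption bands are partially saturated, so forcing scales with the logarithm of the concentration ratio.
CO₂: 5.35 × ln(405/281) = 5.35 × ln(1.44128) = 5.35 × 0.36553 = 1.9556 W/m².

ΔF = 1.956 W/m²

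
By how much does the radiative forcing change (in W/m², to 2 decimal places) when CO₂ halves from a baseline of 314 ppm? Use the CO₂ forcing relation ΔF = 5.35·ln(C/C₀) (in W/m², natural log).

ΔF = -3.71 W/m²

Because the forcing depends only on the ratio C/C₀, the initial concentration does not enter.
ΔF = 5.35 × ln(0.5) = 5.35 × -0.69315 = -3.7084 W/m².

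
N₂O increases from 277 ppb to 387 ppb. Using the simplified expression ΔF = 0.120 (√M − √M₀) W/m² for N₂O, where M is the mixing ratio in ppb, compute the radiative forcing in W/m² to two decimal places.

ΔF = 0.36 W/m²

N₂O: 0.120 × (√387 − √277) = 0.120 × (19.6723 − 16.6433) = 0.120 × 3.0290 = 0.3635 W/m².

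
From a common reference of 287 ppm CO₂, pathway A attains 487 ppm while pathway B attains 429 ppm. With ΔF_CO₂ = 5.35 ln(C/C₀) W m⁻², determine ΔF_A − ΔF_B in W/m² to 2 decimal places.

ΔF_A − ΔF_B = 0.68 W/m²

ΔF_A = 5.35 ln(487/287) = 5.35 × 0.52878 = 2.8290 W/m².
ΔF_B = 5.35 ln(429/287) = 5.35 × 0.40197 = 2.1505 W/m².
Difference: 2.8290 − 2.1505 = 0.6785 W/m².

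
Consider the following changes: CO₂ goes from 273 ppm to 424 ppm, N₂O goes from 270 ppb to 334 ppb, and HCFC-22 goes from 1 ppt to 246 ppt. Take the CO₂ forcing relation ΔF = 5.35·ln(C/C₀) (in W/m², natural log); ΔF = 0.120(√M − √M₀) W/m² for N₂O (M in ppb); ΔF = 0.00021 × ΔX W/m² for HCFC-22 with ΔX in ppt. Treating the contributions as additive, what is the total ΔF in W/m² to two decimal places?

CO₂: 5.35 × ln(424/273) = 5.35 × ln(1.55311) = 5.35 × 0.44026 = 2.3554 W/m².
N₂O: 0.120 × (√334 − √270) = 0.120 × (18.2757 − 16.4317) = 0.120 × 1.8440 = 0.2213 W/m².
HCFC-22: ΔF = 0.00021 × (246 − 1) = 0.00021 × 245 = 0.0515 W/m².
Total ΔF = 2.3554 + 0.2213 + 0.0515 = 2.6282 W/m².

ΔF = 2.63 W/m²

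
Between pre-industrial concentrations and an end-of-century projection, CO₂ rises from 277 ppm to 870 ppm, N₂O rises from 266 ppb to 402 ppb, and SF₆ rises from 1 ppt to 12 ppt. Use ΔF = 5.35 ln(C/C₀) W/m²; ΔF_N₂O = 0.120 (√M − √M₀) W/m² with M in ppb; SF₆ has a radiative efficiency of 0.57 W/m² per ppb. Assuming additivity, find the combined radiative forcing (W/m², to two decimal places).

CO₂: 5.35 × ln(870/277) = 5.35 × ln(3.14079) = 5.35 × 1.14447 = 6.1229 W/m².
N₂O: 0.120 × (√402 − √266) = 0.120 × (20.0499 − 16.3095) = 0.120 × 3.7404 = 0.4488 W/m².
SF₆: Δ = 12 − 1 = 11 ppt = 0.011 ppb; ΔF = 0.57 × 0.011 = 0.0063 W/m².
Total ΔF = 6.1229 + 0.4488 + 0.0063 = 6.5780 W/m².

ΔF = 6.58 W/m²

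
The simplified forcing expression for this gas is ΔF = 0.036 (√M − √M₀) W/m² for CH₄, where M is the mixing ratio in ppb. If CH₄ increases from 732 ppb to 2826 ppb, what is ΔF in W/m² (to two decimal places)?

ΔF = 0.94 W/m²

CH₄: 0.036 × (√2826 − √732) = 0.036 × (53.1601 − 27.0555) = 0.036 × 26.1046 = 0.9398 W/m².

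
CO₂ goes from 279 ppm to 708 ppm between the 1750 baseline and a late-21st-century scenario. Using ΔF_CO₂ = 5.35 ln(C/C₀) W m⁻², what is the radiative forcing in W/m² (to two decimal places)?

ΔF = 4.98 W/m²

CO₂: 5.35 × ln(708/279) = 5.35 × ln(2.53763) = 5.35 × 0.93123 = 4.9821 W/m².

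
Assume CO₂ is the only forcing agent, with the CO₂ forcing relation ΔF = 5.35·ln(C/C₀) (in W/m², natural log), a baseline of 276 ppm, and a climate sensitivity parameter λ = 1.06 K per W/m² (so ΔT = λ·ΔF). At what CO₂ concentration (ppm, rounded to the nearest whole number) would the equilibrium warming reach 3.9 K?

Required forcing: ΔF = ΔT/λ = 3.9/1.06 = 3.6792 W/m².
Then ln(C/276) = ΔF/5.35 = 3.6792/5.35 = 0.68770.
So C = 276 × e^0.68770 = 276 × 1.98914 = 549.00 ppm.

C ≈ 549 ppm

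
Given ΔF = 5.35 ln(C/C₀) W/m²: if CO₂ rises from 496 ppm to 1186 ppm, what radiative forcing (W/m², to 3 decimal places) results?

ΔF = 4.664 W/m²

CO₂: 5.35 × ln(1186/496) = 5.35 × ln(2.39113) = 5.35 × 0.87177 = 4.6640 W/m².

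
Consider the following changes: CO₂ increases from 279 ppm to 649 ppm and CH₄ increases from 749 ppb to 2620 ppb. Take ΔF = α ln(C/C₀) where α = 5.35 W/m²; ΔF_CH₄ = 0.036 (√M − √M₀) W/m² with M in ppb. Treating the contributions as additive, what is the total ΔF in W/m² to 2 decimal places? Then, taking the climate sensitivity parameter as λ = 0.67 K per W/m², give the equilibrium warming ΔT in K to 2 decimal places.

CO₂: 5.35 × ln(649/279) = 5.35 × ln(2.32616) = 5.35 × 0.84422 = 4.5166 W/m².
CH₄: 0.036 × (√2620 − √749) = 0.036 × (51.1859 − 27.3679) = 0.036 × 23.8180 = 0.8574 W/m².
Total ΔF = 4.5166 + 0.8574 = 5.3740 W/m².
ΔT = λ ΔF = 0.67 × 5.37 = 3.5979 K.

ΔF = 5.37 W/m²; ΔT = 3.60 K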